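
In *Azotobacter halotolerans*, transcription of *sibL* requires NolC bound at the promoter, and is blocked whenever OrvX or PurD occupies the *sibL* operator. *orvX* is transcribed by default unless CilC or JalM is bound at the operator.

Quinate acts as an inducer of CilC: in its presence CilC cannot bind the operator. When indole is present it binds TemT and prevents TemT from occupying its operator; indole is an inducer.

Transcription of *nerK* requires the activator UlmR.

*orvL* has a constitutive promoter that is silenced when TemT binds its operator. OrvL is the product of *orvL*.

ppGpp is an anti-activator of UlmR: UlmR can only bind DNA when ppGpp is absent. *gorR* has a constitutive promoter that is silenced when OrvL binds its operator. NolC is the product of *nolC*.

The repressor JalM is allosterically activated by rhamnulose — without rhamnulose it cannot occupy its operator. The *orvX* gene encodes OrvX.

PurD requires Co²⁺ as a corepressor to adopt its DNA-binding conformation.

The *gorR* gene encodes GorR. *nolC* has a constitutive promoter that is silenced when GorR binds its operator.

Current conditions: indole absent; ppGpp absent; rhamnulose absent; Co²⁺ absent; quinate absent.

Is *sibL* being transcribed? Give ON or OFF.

Indole is absent, so TemT is active.
With repressor TemT bound, *orvL* is not transcribed.
So OrvL is not produced.
With no repressor bound, *gorR* is transcribed.
So GorR is produced and active.
With repressor GorR bound, *nolC* is not transcribed.
So NolC is not produced.
Quinate is absent, so CilC is active.
Rhamnulose is absent, so JalM is inactive.
With repressor CilC bound, *orvX* is not transcribed.
So OrvX is not produced.
Co²⁺ is absent, so PurD is inactive.
Required activator NolC is absent, so *sibL* is not transcribed.

OFF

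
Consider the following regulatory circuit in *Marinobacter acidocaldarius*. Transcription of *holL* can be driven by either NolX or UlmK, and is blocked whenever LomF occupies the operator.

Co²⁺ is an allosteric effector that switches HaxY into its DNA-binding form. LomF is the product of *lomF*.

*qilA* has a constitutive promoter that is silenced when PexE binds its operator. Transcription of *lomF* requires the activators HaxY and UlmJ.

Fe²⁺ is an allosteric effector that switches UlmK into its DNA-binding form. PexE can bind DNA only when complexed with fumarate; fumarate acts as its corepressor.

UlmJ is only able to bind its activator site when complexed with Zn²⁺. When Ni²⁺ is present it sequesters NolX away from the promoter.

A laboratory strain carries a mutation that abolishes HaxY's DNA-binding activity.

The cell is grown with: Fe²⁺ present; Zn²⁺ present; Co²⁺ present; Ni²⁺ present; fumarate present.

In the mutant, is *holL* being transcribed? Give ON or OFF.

ON

Ni²⁺ is present, so NolX is inactive.
Fe²⁺ is present, so UlmK is active.
HaxY is non-functional in this strain, so it has no effect.
Zn²⁺ is present, so UlmJ is active.
Required activator HaxY is absent, so *lomF* is not transcribed.
So LomF is not produced.
Activator UlmK is present, so *holL* is transcribed.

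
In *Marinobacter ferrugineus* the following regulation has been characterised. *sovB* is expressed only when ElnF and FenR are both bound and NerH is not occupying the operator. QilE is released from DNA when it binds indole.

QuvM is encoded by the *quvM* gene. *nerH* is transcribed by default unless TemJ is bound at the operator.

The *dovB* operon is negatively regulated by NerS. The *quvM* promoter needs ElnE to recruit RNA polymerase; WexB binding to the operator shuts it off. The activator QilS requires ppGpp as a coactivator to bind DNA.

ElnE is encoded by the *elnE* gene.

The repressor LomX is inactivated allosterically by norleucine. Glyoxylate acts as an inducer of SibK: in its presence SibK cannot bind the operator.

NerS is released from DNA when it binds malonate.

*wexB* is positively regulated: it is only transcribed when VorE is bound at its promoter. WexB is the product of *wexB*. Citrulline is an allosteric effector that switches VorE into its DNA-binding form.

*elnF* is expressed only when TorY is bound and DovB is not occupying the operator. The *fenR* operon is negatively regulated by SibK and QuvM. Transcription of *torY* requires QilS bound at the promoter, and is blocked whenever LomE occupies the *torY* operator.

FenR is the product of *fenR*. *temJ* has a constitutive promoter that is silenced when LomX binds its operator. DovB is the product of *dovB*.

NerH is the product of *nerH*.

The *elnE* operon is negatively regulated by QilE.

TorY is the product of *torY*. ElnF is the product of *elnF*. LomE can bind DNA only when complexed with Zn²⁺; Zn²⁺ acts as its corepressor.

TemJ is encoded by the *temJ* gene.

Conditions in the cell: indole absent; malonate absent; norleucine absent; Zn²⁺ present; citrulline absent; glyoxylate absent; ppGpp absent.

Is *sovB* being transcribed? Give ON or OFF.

OFF

Malonate is absent, so NerS is active.
With repressor NerS bound, *dovB* is not transcribed.
So DovB is not produced.
ppGpp is absent, so QilS is inactive.
Zn²⁺ is present, so LomE is active.
With repressor LomE bound, *torY* is not transcribed.
So TorY is not produced.
Required activator TorY is absent, so *elnF* is not transcribed.
So ElnF is not produced.
Glyoxylate is absent, so SibK is active.
Indole is absent, so QilE is active.
With repressor QilE bound, *elnE* is not transcribed.
So ElnE is not produced.
Citrulline is absent, so VorE is inactive.
Required activator VorE is absent, so *wexB* is not transcribed.
So WexB is not produced.
Required activator ElnE is absent, so *quvM* is not transcribed.
So QuvM is not produced.
With repressor SibK bound, *fenR* is not transcribed.
So FenR is not produced.
Norleucine is absent, so LomX is active.
With repressor LomX bound, *temJ* is not transcribed.
So TemJ is not produced.
With no repressor bound, *nerH* is transcribed.
So NerH is produced and active.
With repressor NerH bound, *sovB* is not transcribed.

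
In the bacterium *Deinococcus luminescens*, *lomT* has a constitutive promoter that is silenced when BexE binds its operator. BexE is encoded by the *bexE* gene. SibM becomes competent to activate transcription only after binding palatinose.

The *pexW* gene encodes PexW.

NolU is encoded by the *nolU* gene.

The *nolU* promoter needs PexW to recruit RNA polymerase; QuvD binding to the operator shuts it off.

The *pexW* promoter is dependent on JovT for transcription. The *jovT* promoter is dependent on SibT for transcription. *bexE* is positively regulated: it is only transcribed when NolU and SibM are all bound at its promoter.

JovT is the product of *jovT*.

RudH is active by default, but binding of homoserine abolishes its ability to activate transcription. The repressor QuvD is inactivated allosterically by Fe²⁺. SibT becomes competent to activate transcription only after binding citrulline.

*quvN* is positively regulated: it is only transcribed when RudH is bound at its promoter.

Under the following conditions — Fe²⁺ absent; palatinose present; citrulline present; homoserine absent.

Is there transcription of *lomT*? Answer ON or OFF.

ON

Citrulline is present, so SibT is active.
No repressor is bound and SibT is active, so *jovT* is transcribed.
So JovT is produced and active.
No repressor is bound and JovT is active, so *pexW* is transcribed.
So PexW is produced and active.
Fe²⁺ is absent, so QuvD is active.
With repressor QuvD bound, *nolU* is not transcribed.
So NolU is not produced.
Palatinose is present, so SibM is active.
Required activator NolU is absent, so *bexE* is not transcribed.
So BexE is not produced.
With no repressor bound, *lomT* is transcribed.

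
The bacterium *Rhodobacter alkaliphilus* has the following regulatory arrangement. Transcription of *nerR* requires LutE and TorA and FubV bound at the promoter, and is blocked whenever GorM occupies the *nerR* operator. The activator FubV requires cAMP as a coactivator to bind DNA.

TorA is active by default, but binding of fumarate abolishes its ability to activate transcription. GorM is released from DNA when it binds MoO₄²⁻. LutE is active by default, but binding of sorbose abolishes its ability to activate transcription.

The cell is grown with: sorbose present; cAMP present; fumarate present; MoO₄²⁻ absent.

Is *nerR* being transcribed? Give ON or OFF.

OFF

MoO₄²⁻ is absent, so GorM is active.
Sorbose is present, so LutE is inactive.
Fumarate is present, so TorA is inactive.
cAMP is present, so FubV is active.
With repressor GorM bound, *nerR* is not transcribed.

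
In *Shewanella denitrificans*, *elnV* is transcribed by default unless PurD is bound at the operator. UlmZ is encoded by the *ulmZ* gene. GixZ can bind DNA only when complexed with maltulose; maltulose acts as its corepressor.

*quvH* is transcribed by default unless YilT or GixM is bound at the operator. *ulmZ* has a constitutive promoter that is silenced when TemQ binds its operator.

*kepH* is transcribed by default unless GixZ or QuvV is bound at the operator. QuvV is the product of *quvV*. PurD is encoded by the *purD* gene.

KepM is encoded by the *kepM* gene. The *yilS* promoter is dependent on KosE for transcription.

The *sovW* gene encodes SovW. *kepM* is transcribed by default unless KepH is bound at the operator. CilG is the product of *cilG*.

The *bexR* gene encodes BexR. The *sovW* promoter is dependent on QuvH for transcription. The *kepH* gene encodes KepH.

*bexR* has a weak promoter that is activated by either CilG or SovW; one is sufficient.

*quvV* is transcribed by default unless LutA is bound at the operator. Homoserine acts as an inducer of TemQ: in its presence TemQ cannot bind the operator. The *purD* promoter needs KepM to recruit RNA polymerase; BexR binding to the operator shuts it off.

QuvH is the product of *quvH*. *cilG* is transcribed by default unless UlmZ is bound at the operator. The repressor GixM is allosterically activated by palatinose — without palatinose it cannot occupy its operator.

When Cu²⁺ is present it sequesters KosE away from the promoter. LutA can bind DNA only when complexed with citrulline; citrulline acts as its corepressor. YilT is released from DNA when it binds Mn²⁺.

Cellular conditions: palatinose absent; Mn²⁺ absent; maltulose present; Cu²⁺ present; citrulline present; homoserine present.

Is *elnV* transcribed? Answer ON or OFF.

Homoserine is present, so TemQ is inactive.
With no repressor bound, *ulmZ* is transcribed.
So UlmZ is produced and active.
With repressor UlmZ bound, *cilG* is not transcribed.
So CilG is not produced.
Mn²⁺ is absent, so YilT is active.
Palatinose is absent, so GixM is inactive.
With repressor YilT bound, *quvH* is not transcribed.
So QuvH is not produced.
Required activator QuvH is absent, so *sovW* is not transcribed.
So SovW is not produced.
No activator is available at the *bexR* promoter, so *bexR* is not transcribed.
So BexR is not produced.
Maltulose is present, so GixZ is active.
Citrulline is present, so LutA is active.
With repressor LutA bound, *quvV* is not transcribed.
So QuvV is not produced.
With repressor GixZ bound, *kepH* is not transcribed.
So KepH is not produced.
With no repressor bound, *kepM* is transcribed.
So KepM is produced and active.
No repressor is bound and KepM is active, so *purD* is transcribed.
So PurD is produced and active.
With repressor PurD bound, *elnV* is not transcribed.

OFF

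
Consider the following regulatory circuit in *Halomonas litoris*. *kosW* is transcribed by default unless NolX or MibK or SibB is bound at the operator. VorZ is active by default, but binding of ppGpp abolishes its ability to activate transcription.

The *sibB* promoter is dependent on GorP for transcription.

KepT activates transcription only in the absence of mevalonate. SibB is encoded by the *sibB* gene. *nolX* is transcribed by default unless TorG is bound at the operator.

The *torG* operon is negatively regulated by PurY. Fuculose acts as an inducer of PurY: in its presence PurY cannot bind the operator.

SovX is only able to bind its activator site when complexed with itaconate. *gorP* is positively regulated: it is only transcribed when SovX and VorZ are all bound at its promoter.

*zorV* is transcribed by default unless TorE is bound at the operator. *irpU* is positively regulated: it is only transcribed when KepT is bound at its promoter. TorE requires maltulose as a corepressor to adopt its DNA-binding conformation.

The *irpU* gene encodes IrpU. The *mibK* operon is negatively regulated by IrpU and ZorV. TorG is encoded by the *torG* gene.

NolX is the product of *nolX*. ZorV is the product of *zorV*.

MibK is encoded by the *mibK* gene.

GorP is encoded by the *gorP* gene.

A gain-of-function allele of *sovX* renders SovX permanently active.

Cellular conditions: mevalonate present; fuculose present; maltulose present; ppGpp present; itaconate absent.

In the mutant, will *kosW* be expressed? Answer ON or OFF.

OFF

Fuculose is present, so PurY is inactive.
With no repressor bound, *torG* is transcribed.
So TorG is produced and active.
With repressor TorG bound, *nolX* is not transcribed.
So NolX is not produced.
Mevalonate is present, so KepT is inactive.
Required activator KepT is absent, so *irpU* is not transcribed.
So IrpU is not produced.
Maltulose is present, so TorE is active.
With repressor TorE bound, *zorV* is not transcribed.
So ZorV is not produced.
With no repressor bound, *mibK* is transcribed.
So MibK is produced and active.
SovX is constitutively active in this strain.
ppGpp is present, so VorZ is inactive.
Required activator VorZ is absent, so *gorP* is not transcribed.
So GorP is not produced.
Required activator GorP is absent, so *sibB* is not transcribed.
So SibB is not produced.
With repressor MibK bound, *kosW* is not transcribed.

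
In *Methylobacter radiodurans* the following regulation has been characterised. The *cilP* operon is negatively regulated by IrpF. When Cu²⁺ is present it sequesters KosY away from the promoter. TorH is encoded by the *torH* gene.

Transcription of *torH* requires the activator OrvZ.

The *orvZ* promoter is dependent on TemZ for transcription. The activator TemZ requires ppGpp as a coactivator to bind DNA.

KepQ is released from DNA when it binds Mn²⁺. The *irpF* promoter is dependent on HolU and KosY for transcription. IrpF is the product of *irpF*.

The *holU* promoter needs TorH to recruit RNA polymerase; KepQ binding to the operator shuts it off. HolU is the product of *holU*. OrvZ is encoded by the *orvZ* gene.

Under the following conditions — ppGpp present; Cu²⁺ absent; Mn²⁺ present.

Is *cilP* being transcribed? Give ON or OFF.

OFF

ppGpp is present, so TemZ is active.
No repressor is bound and TemZ is active, so *orvZ* is transcribed.
So OrvZ is produced and active.
No repressor is bound and OrvZ is active, so *torH* is transcribed.
So TorH is produced and active.
Mn²⁺ is present, so KepQ is inactive.
No repressor is bound and TorH is active, so *holU* is transcribed.
So HolU is produced and active.
Cu²⁺ is absent, so KosY is active.
No repressor is bound and HolU and KosY are active, so *irpF* is transcribed.
So IrpF is produced and active.
With repressor IrpF bound, *cilP* is not transcribed.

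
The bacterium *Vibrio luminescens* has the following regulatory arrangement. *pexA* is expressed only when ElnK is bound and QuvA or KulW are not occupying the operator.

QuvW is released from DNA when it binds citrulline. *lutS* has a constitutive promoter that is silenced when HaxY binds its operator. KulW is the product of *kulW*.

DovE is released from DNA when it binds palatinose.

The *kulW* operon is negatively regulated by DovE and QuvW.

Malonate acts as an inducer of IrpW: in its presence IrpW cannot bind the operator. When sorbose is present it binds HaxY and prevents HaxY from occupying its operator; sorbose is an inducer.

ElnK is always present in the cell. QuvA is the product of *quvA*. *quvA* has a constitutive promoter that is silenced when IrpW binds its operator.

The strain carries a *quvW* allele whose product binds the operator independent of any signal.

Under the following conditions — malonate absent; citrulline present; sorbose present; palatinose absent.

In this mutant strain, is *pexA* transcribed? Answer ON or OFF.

Malonate is absent, so IrpW is active.
With repressor IrpW bound, *quvA* is not transcribed.
So QuvA is not produced.
Palatinose is absent, so DovE is active.
QuvW is constitutively active in this strain.
With repressor DovE bound, *kulW* is not transcribed.
So KulW is not produced.
ElnK is produced constitutively and is active.
No repressor is bound and ElnK is active, so *pexA* is transcribed.

ON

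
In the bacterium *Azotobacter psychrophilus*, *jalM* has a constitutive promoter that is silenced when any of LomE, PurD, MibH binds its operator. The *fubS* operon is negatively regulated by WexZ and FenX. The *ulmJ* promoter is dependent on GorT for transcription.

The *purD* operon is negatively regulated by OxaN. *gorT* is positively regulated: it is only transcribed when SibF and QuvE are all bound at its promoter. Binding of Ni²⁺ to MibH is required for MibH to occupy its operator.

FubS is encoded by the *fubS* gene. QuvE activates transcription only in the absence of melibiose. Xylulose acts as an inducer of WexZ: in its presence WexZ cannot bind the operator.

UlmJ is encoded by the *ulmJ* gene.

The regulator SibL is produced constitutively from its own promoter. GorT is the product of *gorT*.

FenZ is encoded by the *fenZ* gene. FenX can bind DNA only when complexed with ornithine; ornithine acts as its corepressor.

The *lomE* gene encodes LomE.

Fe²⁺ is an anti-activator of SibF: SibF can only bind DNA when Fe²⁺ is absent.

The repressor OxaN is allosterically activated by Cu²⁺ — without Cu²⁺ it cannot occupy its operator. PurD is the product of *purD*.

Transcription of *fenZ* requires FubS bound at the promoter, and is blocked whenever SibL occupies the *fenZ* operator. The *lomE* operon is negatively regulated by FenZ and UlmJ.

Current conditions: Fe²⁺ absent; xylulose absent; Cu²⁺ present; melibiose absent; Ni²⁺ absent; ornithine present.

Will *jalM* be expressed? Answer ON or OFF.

ON

SibL is produced constitutively and is active.
Xylulose is absent, so WexZ is active.
Ornithine is present, so FenX is active.
With repressor WexZ bound, *fubS* is not transcribed.
So FubS is not produced.
With repressor SibL bound, *fenZ* is not transcribed.
So FenZ is not produced.
Fe²⁺ is absent, so SibF is active.
Melibiose is absent, so QuvE is active.
No repressor is bound and SibF and QuvE are active, so *gorT* is transcribed.
So GorT is produced and active.
No repressor is bound and GorT is active, so *ulmJ* is transcribed.
So UlmJ is produced and active.
With repressor UlmJ bound, *lomE* is not transcribed.
So LomE is not produced.
Cu²⁺ is present, so OxaN is active.
With repressor OxaN bound, *purD* is not transcribed.
So PurD is not produced.
Ni²⁺ is absent, so MibH is inactive.
With no repressor bound, *jalM* is transcribed.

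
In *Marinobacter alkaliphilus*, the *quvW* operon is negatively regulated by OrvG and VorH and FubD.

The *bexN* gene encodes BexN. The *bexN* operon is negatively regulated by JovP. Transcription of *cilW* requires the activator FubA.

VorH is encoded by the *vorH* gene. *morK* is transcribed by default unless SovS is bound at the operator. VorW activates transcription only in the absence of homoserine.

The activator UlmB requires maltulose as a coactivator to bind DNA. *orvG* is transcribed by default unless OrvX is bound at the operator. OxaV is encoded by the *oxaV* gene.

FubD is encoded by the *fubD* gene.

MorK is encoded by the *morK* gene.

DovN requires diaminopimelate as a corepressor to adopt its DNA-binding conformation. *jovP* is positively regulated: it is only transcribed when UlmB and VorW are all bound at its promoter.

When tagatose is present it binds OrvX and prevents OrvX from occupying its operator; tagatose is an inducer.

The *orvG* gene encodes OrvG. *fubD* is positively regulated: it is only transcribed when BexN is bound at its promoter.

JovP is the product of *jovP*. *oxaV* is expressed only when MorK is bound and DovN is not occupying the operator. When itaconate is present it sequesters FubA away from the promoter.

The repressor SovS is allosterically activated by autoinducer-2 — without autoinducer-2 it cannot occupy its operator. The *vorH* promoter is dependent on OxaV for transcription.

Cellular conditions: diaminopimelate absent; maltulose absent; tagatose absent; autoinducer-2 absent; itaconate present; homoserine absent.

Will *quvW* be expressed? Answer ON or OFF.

OFF

Tagatose is absent, so OrvX is active.
With repressor OrvX bound, *orvG* is not transcribed.
So OrvG is not produced.
Autoinducer-2 is absent, so SovS is inactive.
With no repressor bound, *morK* is transcribed.
So MorK is produced and active.
Diaminopimelate is absent, so DovN is inactive.
No repressor is bound and MorK is active, so *oxaV* is transcribed.
So OxaV is produced and active.
No repressor is bound and OxaV is active, so *vorH* is transcribed.
So VorH is produced and active.
Maltulose is absent, so UlmB is inactive.
Homoserine is absent, so VorW is active.
Required activator UlmB is absent, so *jovP* is not transcribed.
So JovP is not produced.
With no repressor bound, *bexN* is transcribed.
So BexN is produced and active.
No repressor is bound and BexN is active, so *fubD* is transcribed.
So FubD is produced and active.
With repressor VorH bound, *quvW* is not transcribed.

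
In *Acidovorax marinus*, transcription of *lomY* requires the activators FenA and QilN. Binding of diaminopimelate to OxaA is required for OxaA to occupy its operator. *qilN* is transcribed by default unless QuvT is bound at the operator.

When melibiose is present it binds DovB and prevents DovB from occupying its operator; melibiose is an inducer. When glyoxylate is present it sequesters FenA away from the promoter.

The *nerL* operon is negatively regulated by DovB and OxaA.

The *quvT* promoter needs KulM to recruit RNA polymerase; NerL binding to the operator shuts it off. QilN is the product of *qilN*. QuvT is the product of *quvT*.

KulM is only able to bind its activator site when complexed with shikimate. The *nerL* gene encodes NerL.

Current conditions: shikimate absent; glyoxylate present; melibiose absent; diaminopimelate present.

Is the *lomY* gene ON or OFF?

Glyoxylate is present, so FenA is inactive.
Melibiose is absent, so DovB is active.
Diaminopimelate is present, so OxaA is active.
With repressor DovB bound, *nerL* is not transcribed.
So NerL is not produced.
Shikimate is absent, so KulM is inactive.
Required activator KulM is absent, so *quvT* is not transcribed.
So QuvT is not produced.
With no repressor bound, *qilN* is transcribed.
So QilN is produced and active.
Required activator FenA is absent, so *lomY* is not transcribed.

OFF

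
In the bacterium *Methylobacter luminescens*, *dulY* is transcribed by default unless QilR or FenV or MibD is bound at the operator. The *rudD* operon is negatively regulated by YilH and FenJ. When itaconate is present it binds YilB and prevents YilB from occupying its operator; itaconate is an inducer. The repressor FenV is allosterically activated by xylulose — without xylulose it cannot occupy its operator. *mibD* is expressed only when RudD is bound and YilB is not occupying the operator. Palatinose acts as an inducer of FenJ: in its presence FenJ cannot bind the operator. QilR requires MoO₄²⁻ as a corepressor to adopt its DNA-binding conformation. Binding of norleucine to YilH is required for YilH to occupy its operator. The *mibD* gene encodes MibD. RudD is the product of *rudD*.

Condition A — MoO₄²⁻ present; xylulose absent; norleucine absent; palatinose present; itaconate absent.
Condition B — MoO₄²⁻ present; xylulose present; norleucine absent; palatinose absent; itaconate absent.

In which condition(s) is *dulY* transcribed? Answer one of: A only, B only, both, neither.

Condition A:
MoO₄²⁻ is present, so QilR is active.
Xylulose is absent, so FenV is inactive.
Norleucine is absent, so YilH is inactive.
Palatinose is present, so FenJ is inactive.
With no repressor bound, *rudD* is transcribed.
So RudD is produced and active.
Itaconate is absent, so YilB is active.
With repressor YilB bound, *mibD* is not transcribed.
So MibD is not produced.
With repressor QilR bound, *dulY* is not transcribed.
→ *dulY* is OFF in A.
Condition B:
MoO₄²⁻ is present, so QilR is active.
Xylulose is present, so FenV is active.
Norleucine is absent, so YilH is inactive.
Palatinose is absent, so FenJ is active.
With repressor FenJ bound, *rudD* is not transcribed.
So RudD is not produced.
Itaconate is absent, so YilB is active.
With repressor YilB bound, *mibD* is not transcribed.
So MibD is not produced.
With repressor QilR bound, *dulY* is not transcribed.
→ *dulY* is OFF in B.

neither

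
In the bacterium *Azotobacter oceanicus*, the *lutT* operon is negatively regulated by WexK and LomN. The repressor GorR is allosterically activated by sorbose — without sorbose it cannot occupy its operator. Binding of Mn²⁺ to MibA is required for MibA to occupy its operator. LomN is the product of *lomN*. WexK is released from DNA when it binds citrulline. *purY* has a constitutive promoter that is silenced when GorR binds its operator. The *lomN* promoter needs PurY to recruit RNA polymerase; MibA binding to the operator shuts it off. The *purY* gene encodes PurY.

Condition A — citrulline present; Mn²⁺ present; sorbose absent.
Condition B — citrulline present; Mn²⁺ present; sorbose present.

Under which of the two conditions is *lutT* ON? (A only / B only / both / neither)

both

Condition A:
Citrulline is present, so WexK is inactive.
Mn²⁺ is present, so MibA is active.
Sorbose is absent, so GorR is inactive.
With no repressor bound, *purY* is transcribed.
So PurY is produced and active.
With repressor MibA bound, *lomN* is not transcribed.
So LomN is not produced.
With no repressor bound, *lutT* is transcribed.
→ *lutT* is ON in A.
Condition B:
Citrulline is present, so WexK is inactive.
Mn²⁺ is present, so MibA is active.
Sorbose is present, so GorR is active.
With repressor GorR bound, *purY* is not transcribed.
So PurY is not produced.
With repressor MibA bound, *lomN* is not transcribed.
So LomN is not produced.
With no repressor bound, *lutT* is transcribed.
→ *lutT* is ON in B.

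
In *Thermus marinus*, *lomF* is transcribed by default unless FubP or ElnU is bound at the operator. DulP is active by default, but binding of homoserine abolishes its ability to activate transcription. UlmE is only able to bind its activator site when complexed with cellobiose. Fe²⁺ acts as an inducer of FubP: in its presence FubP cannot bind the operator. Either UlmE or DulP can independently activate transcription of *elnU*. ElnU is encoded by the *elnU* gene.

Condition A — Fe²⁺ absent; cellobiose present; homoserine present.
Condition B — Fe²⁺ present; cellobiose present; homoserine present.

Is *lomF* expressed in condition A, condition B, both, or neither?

neither

Condition A:
Fe²⁺ is absent, so FubP is active.
Cellobiose is present, so UlmE is active.
Homoserine is present, so DulP is inactive.
Activator UlmE is present, so *elnU* is transcribed.
So ElnU is produced and active.
With repressor FubP bound, *lomF* is not transcribed.
→ *lomF* is OFF in A.
Condition B:
Fe²⁺ is present, so FubP is inactive.
Cellobiose is present, so UlmE is active.
Homoserine is present, so DulP is inactive.
Activator UlmE is present, so *elnU* is transcribed.
So ElnU is produced and active.
With repressor ElnU bound, *lomF* is not transcribed.
→ *lomF* is OFF in B.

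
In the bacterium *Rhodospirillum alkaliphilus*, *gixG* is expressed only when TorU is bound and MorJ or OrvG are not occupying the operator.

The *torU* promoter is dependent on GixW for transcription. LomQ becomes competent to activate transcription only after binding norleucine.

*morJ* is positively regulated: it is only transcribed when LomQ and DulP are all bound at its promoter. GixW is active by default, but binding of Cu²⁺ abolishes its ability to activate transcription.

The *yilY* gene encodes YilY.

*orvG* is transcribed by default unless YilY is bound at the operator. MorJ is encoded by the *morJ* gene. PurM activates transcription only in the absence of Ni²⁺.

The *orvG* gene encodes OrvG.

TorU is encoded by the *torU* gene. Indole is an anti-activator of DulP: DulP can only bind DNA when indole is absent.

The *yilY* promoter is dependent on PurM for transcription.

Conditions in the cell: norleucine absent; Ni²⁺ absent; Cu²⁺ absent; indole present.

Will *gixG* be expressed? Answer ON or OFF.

Norleucine is absent, so LomQ is inactive.
Indole is present, so DulP is inactive.
Required activator LomQ is absent, so *morJ* is not transcribed.
So MorJ is not produced.
Cu²⁺ is absent, so GixW is active.
No repressor is bound and GixW is active, so *torU* is transcribed.
So TorU is produced and active.
Ni²⁺ is absent, so PurM is active.
No repressor is bound and PurM is active, so *yilY* is transcribed.
So YilY is produced and active.
With repressor YilY bound, *orvG* is not transcribed.
So OrvG is not produced.
No repressor is bound and TorU is active, so *gixG* is transcribed.

ON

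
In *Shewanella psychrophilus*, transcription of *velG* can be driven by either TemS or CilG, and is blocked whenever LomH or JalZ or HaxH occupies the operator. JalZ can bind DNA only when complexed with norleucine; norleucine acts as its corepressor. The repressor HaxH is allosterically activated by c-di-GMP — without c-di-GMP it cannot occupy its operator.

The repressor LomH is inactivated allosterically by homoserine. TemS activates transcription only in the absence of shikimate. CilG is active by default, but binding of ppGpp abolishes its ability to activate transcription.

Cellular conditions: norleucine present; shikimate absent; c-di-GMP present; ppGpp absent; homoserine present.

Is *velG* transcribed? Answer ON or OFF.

OFF

Homoserine is present, so LomH is inactive.
Norleucine is present, so JalZ is active.
c-di-GMP is present, so HaxH is active.
Shikimate is absent, so TemS is active.
ppGpp is absent, so CilG is active.
With repressor JalZ bound, *velG* is not transcribed.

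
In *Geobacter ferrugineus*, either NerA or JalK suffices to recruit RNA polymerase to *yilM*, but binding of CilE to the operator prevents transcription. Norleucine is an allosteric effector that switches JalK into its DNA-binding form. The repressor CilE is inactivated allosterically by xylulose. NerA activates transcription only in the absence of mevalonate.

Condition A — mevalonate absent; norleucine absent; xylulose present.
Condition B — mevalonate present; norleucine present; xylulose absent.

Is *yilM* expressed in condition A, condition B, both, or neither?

A only

Condition A:
Mevalonate is absent, so NerA is active.
Norleucine is absent, so JalK is inactive.
Xylulose is present, so CilE is inactive.
Activator NerA is present, so *yilM* is transcribed.
→ *yilM* is ON in A.
Condition B:
Mevalonate is present, so NerA is inactive.
Norleucine is present, so JalK is active.
Xylulose is absent, so CilE is active.
With repressor CilE bound, *yilM* is not transcribed.
→ *yilM* is OFF in B.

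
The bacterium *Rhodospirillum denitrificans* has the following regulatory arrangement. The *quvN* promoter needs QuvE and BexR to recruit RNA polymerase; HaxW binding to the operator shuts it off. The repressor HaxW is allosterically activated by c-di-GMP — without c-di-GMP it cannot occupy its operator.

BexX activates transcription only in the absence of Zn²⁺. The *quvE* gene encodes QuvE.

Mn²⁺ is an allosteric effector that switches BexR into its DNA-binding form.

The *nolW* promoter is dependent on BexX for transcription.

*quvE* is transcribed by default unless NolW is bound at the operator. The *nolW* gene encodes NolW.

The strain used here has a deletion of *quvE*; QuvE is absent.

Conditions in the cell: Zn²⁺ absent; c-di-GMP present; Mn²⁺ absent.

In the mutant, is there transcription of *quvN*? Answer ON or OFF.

OFF

c-di-GMP is present, so HaxW is active.
QuvE is non-functional in this strain, so it has no effect.
Mn²⁺ is absent, so BexR is inactive.
With repressor HaxW bound, *quvN* is not transcribed.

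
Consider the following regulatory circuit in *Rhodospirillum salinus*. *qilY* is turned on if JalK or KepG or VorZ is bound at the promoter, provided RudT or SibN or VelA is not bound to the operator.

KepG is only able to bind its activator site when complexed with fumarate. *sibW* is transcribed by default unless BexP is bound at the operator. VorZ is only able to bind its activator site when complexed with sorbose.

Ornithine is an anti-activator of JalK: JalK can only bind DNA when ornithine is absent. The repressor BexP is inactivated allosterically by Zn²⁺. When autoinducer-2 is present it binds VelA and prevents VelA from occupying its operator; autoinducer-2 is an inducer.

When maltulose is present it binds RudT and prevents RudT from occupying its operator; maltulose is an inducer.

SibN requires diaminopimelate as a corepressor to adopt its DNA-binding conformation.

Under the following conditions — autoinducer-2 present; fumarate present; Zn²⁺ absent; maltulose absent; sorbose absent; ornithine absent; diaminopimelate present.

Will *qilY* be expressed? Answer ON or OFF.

Ornithine is absent, so JalK is active.
Maltulose is absent, so RudT is active.
Diaminopimelate is present, so SibN is active.
Fumarate is present, so KepG is active.
Sorbose is absent, so VorZ is inactive.
Autoinducer-2 is present, so VelA is inactive.
With repressor RudT bound, *qilY* is not transcribed.

OFF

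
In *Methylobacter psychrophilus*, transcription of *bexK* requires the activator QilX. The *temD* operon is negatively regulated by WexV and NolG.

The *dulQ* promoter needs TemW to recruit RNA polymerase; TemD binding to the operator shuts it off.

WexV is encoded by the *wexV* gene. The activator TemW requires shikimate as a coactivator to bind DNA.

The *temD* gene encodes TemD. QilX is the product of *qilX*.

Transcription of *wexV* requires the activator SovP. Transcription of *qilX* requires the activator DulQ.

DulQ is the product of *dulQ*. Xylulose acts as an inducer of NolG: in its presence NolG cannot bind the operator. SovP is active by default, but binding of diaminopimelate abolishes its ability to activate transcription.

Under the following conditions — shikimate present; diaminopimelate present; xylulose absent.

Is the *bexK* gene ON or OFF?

Diaminopimelate is present, so SovP is inactive.
Required activator SovP is absent, so *wexV* is not transcribed.
So WexV is not produced.
Xylulose is absent, so NolG is active.
With repressor NolG bound, *temD* is not transcribed.
So TemD is not produced.
Shikimate is present, so TemW is active.
No repressor is bound and TemW is active, so *dulQ* is transcribed.
So DulQ is produced and active.
No repressor is bound and DulQ is active, so *qilX* is transcribed.
So QilX is produced and active.
No repressor is bound and QilX is active, so *bexK* is transcribed.

ON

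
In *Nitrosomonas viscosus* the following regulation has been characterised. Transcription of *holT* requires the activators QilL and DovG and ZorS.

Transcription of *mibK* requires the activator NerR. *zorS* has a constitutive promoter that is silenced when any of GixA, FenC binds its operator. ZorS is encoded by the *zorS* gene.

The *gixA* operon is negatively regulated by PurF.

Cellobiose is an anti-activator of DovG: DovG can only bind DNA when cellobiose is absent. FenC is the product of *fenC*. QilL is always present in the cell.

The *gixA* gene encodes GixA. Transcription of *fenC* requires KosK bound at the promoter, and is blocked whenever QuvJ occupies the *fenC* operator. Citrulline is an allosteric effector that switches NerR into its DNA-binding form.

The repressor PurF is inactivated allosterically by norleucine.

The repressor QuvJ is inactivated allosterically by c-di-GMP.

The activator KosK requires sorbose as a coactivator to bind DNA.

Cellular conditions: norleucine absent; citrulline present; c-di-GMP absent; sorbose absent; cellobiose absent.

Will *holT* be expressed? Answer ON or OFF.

QilL is produced constitutively and is active.
Cellobiose is absent, so DovG is active.
Norleucine is absent, so PurF is active.
With repressor PurF bound, *gixA* is not transcribed.
So GixA is not produced.
c-di-GMP is absent, so QuvJ is active.
Sorbose is absent, so KosK is inactive.
With repressor QuvJ bound, *fenC* is not transcribed.
So FenC is not produced.
With no repressor bound, *zorS* is transcribed.
So ZorS is produced and active.
No repressor is bound and QilL and DovG and ZorS are active, so *holT* is transcribed.

ON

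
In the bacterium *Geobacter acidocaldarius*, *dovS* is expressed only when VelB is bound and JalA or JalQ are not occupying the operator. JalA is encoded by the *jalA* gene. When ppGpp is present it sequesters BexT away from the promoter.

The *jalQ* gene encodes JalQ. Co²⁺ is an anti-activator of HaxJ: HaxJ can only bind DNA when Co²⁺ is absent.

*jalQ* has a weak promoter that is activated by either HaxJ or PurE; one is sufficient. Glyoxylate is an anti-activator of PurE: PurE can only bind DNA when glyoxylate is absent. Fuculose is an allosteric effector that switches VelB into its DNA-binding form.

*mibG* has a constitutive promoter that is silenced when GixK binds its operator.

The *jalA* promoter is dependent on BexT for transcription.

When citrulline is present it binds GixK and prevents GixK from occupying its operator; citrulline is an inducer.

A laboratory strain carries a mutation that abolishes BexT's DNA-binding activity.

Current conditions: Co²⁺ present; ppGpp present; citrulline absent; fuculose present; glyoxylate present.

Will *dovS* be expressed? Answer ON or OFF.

BexT is non-functional in this strain, so it has no effect.
Required activator BexT is absent, so *jalA* is not transcribed.
So JalA is not produced.
Fuculose is present, so VelB is active.
Co²⁺ is present, so HaxJ is inactive.
Glyoxylate is present, so PurE is inactive.
No activator is available at the *jalQ* promoter, so *jalQ* is not transcribed.
So JalQ is not produced.
No repressor is bound and VelB is active, so *dovS* is transcribed.

ON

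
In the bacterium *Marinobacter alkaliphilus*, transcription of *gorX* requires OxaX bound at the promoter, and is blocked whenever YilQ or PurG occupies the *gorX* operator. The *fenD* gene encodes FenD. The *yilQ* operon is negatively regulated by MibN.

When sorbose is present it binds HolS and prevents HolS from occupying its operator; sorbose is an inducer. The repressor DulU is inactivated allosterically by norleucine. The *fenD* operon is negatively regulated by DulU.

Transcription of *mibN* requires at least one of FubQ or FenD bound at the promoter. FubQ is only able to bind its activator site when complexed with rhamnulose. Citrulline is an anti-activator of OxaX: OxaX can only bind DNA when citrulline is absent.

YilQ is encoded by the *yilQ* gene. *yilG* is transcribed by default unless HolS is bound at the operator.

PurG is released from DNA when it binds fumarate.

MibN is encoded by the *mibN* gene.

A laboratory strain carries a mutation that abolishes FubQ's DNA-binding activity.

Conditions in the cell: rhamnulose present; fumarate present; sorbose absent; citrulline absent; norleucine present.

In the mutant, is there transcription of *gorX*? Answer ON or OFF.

FubQ is non-functional in this strain, so it has no effect.
Norleucine is present, so DulU is inactive.
With no repressor bound, *fenD* is transcribed.
So FenD is produced and active.
Activator FenD is present, so *mibN* is transcribed.
So MibN is produced and active.
With repressor MibN bound, *yilQ* is not transcribed.
So YilQ is not produced.
Citrulline is absent, so OxaX is active.
Fumarate is present, so PurG is inactive.
No repressor is bound and OxaX is active, so *gorX* is transcribed.

ON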